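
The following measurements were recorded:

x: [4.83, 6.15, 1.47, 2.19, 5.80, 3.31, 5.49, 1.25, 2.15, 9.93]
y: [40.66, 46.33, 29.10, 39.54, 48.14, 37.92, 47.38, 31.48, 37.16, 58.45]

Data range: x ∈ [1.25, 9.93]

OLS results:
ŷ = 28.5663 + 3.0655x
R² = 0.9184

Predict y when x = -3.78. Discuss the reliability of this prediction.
ŷ = 16.9787, but this is extrapolation (below the data range [1.25, 9.93]) and may be unreliable.

Prediction calculation:
ŷ = 28.5663 + 3.0655 × (-3.78)
ŷ = 16.9787

Reliability:
- Data range: x ∈ [1.25, 9.93]
- Prediction point: x = -3.78 is 5.03 units below the observed range → this is EXTRAPOLATION, not interpolation

Why that matters here:
- R² describes fit only over the sampled x values; it says nothing about behaviour beyond them
- The standard error of prediction grows with (x − x̄)², and x = -3.78 is far from x̄ = 4.26

A defensible statement: 'if the linear trend continued to x = -3.78, y would be about 16.9787' — the premise is untested.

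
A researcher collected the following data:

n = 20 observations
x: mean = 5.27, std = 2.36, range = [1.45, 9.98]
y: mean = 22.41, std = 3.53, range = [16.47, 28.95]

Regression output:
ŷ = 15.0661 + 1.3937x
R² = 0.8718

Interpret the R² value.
R² = 0.8718 means 87.18% of the variation in y is explained by the linear relationship with x. This indicates a strong fit.

The coefficient of determination R² is the fraction of the total variation in y that the fitted line accounts for.

Here R² = 0.8718:
- Explained: 87.18% of the variation in y
- Unexplained (residual): 100% − 87.18% = 12.82%
- Rule of thumb (below 0.3 weak; 0.3 to below 0.7 moderate; 0.7 and above strong) → strong

Note: R² says nothing about causation, and a high R² does not by itself mean the linear form is appropriate — check the residuals.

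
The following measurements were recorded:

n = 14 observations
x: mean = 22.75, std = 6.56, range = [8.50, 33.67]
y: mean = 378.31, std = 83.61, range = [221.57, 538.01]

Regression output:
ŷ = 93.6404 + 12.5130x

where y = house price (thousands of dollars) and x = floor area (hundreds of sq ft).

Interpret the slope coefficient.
An increase of one hundred sq ft in floor area is associated with a 12.5130 thousand dollars increase in predicted house price.

The slope coefficient β₁ = 12.5130 represents the marginal effect of floor area on house price.

Interpretation:
- Floor area up by 1 hundred sq ft → predicted house price increases by 12.5130 thousand dollars
- The effect is assumed constant over the observed range of x (linearity)

(β₀ = 93.6404 is the fitted value at x = 0 and is not part of the slope interpretation.)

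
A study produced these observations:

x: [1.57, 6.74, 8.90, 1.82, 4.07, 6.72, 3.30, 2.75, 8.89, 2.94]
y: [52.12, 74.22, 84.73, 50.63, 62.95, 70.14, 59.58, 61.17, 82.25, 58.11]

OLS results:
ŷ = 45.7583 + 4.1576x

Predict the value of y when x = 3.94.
ŷ = 62.1392

To predict y for x = 3.94, substitute into the regression equation:

ŷ = 45.7583 + 4.1576 × 3.94
ŷ = 45.7583 + 16.3809
ŷ = 62.1392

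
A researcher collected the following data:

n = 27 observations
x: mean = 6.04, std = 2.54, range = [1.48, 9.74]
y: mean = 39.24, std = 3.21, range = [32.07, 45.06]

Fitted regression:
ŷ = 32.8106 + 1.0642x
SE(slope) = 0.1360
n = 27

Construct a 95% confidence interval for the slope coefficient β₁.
The 95% CI for β₁ is (0.7841, 1.3443)

Confidence interval for the slope:

The 95% CI for β₁ is: β̂₁ ± t*(α/2, n-2) × SE(β̂₁)

Step 1: Find critical t-value
- Confidence level = 0.95
- Degrees of freedom = n - 2 = 27 - 2 = 25
- t*(α/2, 25) = 2.0595

Step 2: Calculate margin of error
Margin = 2.0595 × 0.1360 = 0.2801

Step 3: Construct interval
CI = 1.0642 ± 0.2801
CI = (0.7841, 1.3443)

Interpretation: We are 95% confident that the true slope β₁ lies between 0.7841 and 1.3443.
Both endpoints are positive, so the data support a genuinely positive slope at this confidence level.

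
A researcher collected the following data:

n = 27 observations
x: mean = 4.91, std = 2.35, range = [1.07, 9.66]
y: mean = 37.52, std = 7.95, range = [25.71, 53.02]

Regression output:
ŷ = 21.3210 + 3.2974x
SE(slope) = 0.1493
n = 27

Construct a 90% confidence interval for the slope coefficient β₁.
The 90% CI for β₁ is (3.0424, 3.5524)

Confidence interval for the slope:

The 90% CI for β₁ is: β̂₁ ± t*(α/2, n-2) × SE(β̂₁)

Step 1: Find critical t-value
- Confidence level = 0.9
- Degrees of freedom = n - 2 = 27 - 2 = 25
- t*(α/2, 25) = 1.7081

Step 2: Calculate margin of error
Margin = 1.7081 × 0.1493 = 0.2550

Step 3: Construct interval
CI = 3.2974 ± 0.2550
CI = (3.0424, 3.5524)

Interpretation: We are 90% confident that the true slope β₁ lies between 3.0424 and 3.5524.
Both endpoints are positive, so the data support a genuinely positive slope at this confidence level.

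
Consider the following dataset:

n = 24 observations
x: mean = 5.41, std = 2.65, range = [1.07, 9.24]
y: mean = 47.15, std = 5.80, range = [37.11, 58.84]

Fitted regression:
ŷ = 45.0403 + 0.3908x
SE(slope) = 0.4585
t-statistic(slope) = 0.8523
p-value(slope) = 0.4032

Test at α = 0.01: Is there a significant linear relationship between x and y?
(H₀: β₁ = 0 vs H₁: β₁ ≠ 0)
p-value = 0.4032 ≥ α = 0.01, so we fail to reject H₀. The relationship is not significant.

Hypothesis test for the slope coefficient:

H₀: β₁ = 0 (no linear relationship)
H₁: β₁ ≠ 0 (linear relationship exists)

Test statistic: t = β̂₁ / SE(β̂₁) = 0.3908 / 0.4585 = 0.8523

With df = 22, the two-sided p-value for |t| = 0.8523 is 0.4032.

Decision rule: reject H₀ if p-value < α.
p-value = 0.4032 ≥ α = 0.01 → fail to reject H₀.

There is not sufficient evidence at the 1% significance level to conclude that a linear relationship exists between x and y.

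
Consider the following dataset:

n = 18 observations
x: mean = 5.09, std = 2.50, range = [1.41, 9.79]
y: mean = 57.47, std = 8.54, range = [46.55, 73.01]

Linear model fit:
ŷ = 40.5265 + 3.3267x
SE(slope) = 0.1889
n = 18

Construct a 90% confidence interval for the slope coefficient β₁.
The 90% CI for β₁ is (2.9969, 3.6565)

Confidence interval for the slope:

The 90% CI for β₁ is: β̂₁ ± t*(α/2, n-2) × SE(β̂₁)

Step 1: Find critical t-value
- Confidence level = 0.9
- Degrees of freedom = n - 2 = 18 - 2 = 16
- t*(α/2, 16) = 1.7459

Step 2: Calculate margin of error
Margin = 1.7459 × 0.1889 = 0.3298

Step 3: Construct interval
CI = 3.3267 ± 0.3298
CI = (2.9969, 3.6565)

Interpretation: intervals built this way capture the true β₁ in 90% of repeated samples; here the plausible range for the per-unit effect of x on y is 2.9969 to 3.6565.
Since 0 is outside the interval, a two-sided test at α = 0.10 would reject H₀: β₁ = 0.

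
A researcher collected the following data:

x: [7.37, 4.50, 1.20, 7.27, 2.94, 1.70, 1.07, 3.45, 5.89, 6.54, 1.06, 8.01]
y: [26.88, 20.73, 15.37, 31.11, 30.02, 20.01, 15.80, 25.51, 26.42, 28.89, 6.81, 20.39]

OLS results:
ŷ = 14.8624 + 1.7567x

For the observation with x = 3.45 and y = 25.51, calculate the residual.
Residual = 4.5870

The residual is the difference between the actual value and the predicted value:

Residual = y - ŷ

Step 1: Calculate predicted value
ŷ = 14.8624 + 1.7567 × 3.45
ŷ = 20.9230

Step 2: Calculate residual
Residual = 25.51 - 20.9230
Residual = 4.5870

Interpretation: the model underestimates the actual value by 4.5870 at this point (positive residual → observation lies above the fitted line).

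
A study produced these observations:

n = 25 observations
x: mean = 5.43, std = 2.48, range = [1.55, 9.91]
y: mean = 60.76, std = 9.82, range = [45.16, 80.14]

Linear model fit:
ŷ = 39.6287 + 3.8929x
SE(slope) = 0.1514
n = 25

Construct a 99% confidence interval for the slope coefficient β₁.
The 99% CI for β₁ is (3.4679, 4.3179)

Confidence interval for the slope:

The 99% CI for β₁ is: β̂₁ ± t*(α/2, n-2) × SE(β̂₁)

Step 1: Find critical t-value
- Confidence level = 0.99
- Degrees of freedom = n - 2 = 25 - 2 = 23
- t*(α/2, 23) = 2.8073

Step 2: Calculate margin of error
Margin = 2.8073 × 0.1514 = 0.4250

Step 3: Construct interval
CI = 3.8929 ± 0.4250
CI = (3.4679, 4.3179)

Interpretation: each one-unit increase in x is associated with a change in mean y of between 3.4679 and 4.3179, with 99% confidence.
Both endpoints are positive, so the data support a genuinely positive slope at this confidence level.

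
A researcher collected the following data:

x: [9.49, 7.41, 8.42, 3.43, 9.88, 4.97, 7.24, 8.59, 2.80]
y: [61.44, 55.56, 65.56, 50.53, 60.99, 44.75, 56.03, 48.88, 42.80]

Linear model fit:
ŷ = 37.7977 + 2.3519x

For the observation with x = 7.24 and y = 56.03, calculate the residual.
Residual = 1.2045

The residual is the difference between the actual value and the predicted value:

Residual = y - ŷ

Step 1: Calculate predicted value
ŷ = 37.7977 + 2.3519 × 7.24
ŷ = 54.8255

Step 2: Calculate residual
Residual = 56.03 - 54.8255
Residual = 1.2045

The residual is positive, so the observed y = 56.03 sits above the regression line (the line underestimates it by 1.2045).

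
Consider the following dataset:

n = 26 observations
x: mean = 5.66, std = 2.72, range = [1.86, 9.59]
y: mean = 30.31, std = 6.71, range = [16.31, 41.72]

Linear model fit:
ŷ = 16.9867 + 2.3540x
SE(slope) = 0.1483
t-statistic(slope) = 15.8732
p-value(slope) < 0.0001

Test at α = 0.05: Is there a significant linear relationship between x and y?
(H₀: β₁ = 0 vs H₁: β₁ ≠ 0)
p-value < 0.0001 < α = 0.05, so we reject H₀. The relationship is significant.

Hypothesis test for the slope coefficient:

H₀: β₁ = 0 (no linear relationship)
H₁: β₁ ≠ 0 (linear relationship exists)

Test statistic: t = β̂₁ / SE(β̂₁) = 2.3540 / 0.1483 = 15.8732

With df = 24, the two-sided p-value for |t| = 15.8732 is <0.0001.

Decision rule: reject H₀ if p-value < α.
p-value < 0.0001 < α = 0.05 → reject H₀.

There is sufficient evidence at the 5% significance level to conclude that a linear relationship exists between x and y.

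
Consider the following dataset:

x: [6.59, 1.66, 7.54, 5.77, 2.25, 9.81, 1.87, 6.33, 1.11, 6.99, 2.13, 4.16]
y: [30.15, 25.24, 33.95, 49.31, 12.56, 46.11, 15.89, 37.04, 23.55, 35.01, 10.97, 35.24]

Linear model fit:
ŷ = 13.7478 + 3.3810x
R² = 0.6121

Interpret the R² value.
About 61.21% of the variability in y is accounted for by the regression on x (R² = 0.6121) — a moderate linear fit.

The coefficient of determination R² is the fraction of the total variation in y that the fitted line accounts for.

Here R² = 0.6121:
- Explained: 61.21% of the variation in y
- Unexplained (residual): 100% − 61.21% = 38.79%
- Rule of thumb (below 0.3 weak; 0.3 to below 0.7 moderate; 0.7 and above strong) → moderate

Note: R² never decreases when predictors are added, so it should not be used alone to compare models of different size.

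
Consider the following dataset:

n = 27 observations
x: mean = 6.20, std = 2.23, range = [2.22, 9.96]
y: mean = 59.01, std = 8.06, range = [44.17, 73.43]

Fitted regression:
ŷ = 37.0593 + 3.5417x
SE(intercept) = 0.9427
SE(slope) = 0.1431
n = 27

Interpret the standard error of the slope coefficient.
The slope 3.5417 is pinned down to within about ±0.1431 (one SE) by these data — relative uncertainty 4.0%, i.e. precise.

What SE measures:
- The standard error quantifies the sampling variability of the coefficient estimate
- It is the estimated standard deviation of β̂₁ across hypothetical repeated samples of the same size
- Smaller SE → more precise estimate

Relative precision:
- SE / |β̂₁| = 0.1431 / 3.5417 = 4.0%
- Rule of thumb (under 20%: precise; 20% to under 50%: moderately precise; 50% or more: imprecise) → precise

Link to interval estimation: a confidence interval for β₁ is β̂₁ ± t* × 0.1431, so SE sets the half-width per unit of t*.

What drives SE(β̂₁): more residual scatter → larger SE; larger n (here n = 27) → smaller SE.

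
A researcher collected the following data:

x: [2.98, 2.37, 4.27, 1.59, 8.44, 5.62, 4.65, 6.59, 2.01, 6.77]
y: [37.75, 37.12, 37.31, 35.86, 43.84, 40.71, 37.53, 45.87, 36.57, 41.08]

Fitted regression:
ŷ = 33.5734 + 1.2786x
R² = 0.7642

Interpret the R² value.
The model explains 76.42% of the variance in y (R² = 0.7642), leaving 23.58% unexplained; the fit is strong.

R² (coefficient of determination) measures the proportion of variance in y explained by the regression model.

Here R² = 0.7642:
- Explained: 76.42% of the variation in y
- Unexplained (residual): 100% − 76.42% = 23.58%
- Rule of thumb (below 0.3 weak; 0.3 to below 0.7 moderate; 0.7 and above strong) → strong

Note: R² never decreases when predictors are added, so it should not be used alone to compare models of different size.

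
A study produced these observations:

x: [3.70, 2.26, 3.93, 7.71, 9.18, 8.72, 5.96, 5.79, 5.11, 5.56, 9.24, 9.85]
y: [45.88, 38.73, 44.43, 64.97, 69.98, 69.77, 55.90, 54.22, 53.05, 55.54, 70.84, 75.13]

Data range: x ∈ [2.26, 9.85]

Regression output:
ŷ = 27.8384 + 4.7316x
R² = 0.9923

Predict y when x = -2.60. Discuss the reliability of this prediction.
The equation gives ŷ = 15.5362; however x = -2.60 is 4.86 units below the observed range, so this extrapolated value should not be trusted.

Prediction calculation:
ŷ = 27.8384 + 4.7316 × (-2.60)
ŷ = 15.5362

Reliability:
- Data range: x ∈ [2.26, 9.85]
- Prediction point: x = -2.60 is 4.86 units below the observed range → this is EXTRAPOLATION, not interpolation

Why that matters here:
- The standard error of prediction grows with (x − x̄)², and x = -2.60 is far from x̄ = 6.42
- There are no observations near this x to validate the fitted line there

Report the number if required, but flag clearly that it is an extrapolation.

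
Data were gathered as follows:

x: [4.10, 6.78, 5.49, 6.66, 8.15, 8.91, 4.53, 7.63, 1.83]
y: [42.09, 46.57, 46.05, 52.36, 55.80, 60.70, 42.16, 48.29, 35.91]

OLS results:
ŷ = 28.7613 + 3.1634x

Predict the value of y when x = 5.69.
ŷ = 46.7610

To predict y for x = 5.69, substitute into the regression equation:

ŷ = 28.7613 + 3.1634 × 5.69
ŷ = 28.7613 + 17.9997
ŷ = 46.7610

This is a point prediction; actual observations scatter around it by roughly the residual standard deviation.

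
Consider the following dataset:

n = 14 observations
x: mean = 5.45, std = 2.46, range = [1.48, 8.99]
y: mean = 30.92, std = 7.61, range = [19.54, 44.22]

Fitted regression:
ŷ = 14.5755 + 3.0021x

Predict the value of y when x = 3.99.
ŷ = 26.5539

Plug x = 3.99 into the fitted line:

ŷ = 14.5755 + 3.0021 × 3.99
ŷ = 14.5755 + 11.9784
ŷ = 26.5539

This is the fitted mean response at that x — an individual observation would come with a wider prediction interval.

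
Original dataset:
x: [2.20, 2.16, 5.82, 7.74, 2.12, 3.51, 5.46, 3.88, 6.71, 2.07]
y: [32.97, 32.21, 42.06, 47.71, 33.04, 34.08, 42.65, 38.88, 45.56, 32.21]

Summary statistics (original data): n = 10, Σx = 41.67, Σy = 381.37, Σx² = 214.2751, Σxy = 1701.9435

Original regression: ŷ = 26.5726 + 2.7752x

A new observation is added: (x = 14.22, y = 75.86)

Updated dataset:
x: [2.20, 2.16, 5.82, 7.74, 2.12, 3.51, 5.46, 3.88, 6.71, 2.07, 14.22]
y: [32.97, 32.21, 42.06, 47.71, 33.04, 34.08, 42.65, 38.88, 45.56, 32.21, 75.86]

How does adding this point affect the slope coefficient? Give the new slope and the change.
New slope β₁ = 3.4527 versus 2.7752 before: a change of +0.6775 (+24.4%).

x = 14.22 lies well outside the original x-range [2.07, 7.74] (x̄ ≈ 4.17), so this observation has high leverage and can move the slope substantially.

Step 1: Update the sums with the new point (n goes from 10 to 11)
Σx  = 41.67 + 14.22 = 55.89
Σy  = 381.37 + 75.86 = 457.23
Σx² = 214.2751 + 14.22² = 214.2751 + 202.2084 = 416.4835
Σxy = 1701.9435 + 14.22×75.86 = 1701.9435 + 1078.7292 = 2780.6727

Step 2: Recompute the slope with b₁ = (nΣxy − ΣxΣy) / (nΣx² − (Σx)²)
Numerator   = 11×2780.6727 − 55.89×457.23 = 30587.3997 − 25554.5847 = 5032.8150
Denominator = 11×416.4835 − 55.89² = 4581.3185 − 3123.6921 = 1457.6264
b₁(new) = 5032.8150 / 1457.6264 = 3.4527

(Same formula on the original sums: (10×1701.9435 − 41.67×381.37) / (10×214.2751 − 41.67²) = 1127.7471 / 406.3621 = 2.7752, matching the given fit.)

Step 3: Change in slope
Δβ₁ = 3.4527 − 2.7752 = +0.6775
Relative change = +0.6775 / 2.7752 × 100% = +24.4%
→ the slope increases when the point is added.

A high-leverage point only changes the slope if it is off the original line; here y = 75.86 is above the original trend, so the slope increases.
In practice: investigate whether it comes from the same population as the rest of the sample; check such a point for data-entry or measurement error.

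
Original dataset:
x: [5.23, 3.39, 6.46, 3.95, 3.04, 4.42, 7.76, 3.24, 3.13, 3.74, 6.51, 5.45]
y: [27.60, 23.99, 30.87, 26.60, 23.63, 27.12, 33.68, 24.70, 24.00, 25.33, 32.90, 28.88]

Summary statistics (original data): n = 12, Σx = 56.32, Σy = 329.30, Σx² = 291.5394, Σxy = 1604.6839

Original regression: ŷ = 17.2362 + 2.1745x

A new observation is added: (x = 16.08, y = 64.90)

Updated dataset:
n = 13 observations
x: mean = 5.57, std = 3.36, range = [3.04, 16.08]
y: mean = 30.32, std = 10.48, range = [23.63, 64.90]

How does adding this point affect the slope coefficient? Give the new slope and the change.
The slope changes from 2.1745 to 3.0831 (change of +0.9086, or +41.8%).

The new point has HIGH LEVERAGE: x = 16.08 is far from the original mean x̄ = 56.32/12 ≈ 4.69 (original range [3.04, 7.76]).

Step 1: Update the sums with the new point (n goes from 12 to 13)
Σx  = 56.32 + 16.08 = 72.40
Σy  = 329.30 + 64.90 = 394.20
Σx² = 291.5394 + 16.08² = 291.5394 + 258.5664 = 550.1058
Σxy = 1604.6839 + 16.08×64.90 = 1604.6839 + 1043.5920 = 2648.2759

Step 2: Recompute the slope with b₁ = (nΣxy − ΣxΣy) / (nΣx² − (Σx)²)
Numerator   = 13×2648.2759 − 72.40×394.20 = 34427.5867 − 28540.0800 = 5887.5067
Denominator = 13×550.1058 − 72.40² = 7151.3754 − 5241.7600 = 1909.6154
b₁(new) = 5887.5067 / 1909.6154 = 3.0831

(Same formula on the original sums: (12×1604.6839 − 56.32×329.30) / (12×291.5394 − 56.32²) = 710.0308 / 326.5304 = 2.1745, matching the given fit.)

Step 3: Change in slope
Δβ₁ = 3.0831 − 2.1745 = +0.9086
Relative change = +0.9086 / 2.1745 × 100% = +41.8%
→ the slope increases when the point is added.

Because the point sits above the extension of the original line at a high-leverage x, it tilts the fit up.
In practice: investigate whether it comes from the same population as the rest of the sample.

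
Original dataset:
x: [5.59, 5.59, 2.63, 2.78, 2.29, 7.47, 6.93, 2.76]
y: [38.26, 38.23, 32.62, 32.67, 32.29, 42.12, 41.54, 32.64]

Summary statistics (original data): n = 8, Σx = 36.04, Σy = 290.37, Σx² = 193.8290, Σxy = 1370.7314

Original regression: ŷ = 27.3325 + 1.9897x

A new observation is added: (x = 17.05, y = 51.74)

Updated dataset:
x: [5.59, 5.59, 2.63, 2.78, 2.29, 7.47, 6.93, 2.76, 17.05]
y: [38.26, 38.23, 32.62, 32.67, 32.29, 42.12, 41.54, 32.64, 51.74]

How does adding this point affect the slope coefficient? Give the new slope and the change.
Adding the point moves β₁ from 1.9897 to 1.3704, i.e. it decreases by 0.6193 (-31.1%).

The new point has HIGH LEVERAGE: x = 17.05 is far from the original mean x̄ = 36.04/8 ≈ 4.51 (original range [2.29, 7.47]).

Step 1: Update the sums with the new point (n goes from 8 to 9)
Σx  = 36.04 + 17.05 = 53.09
Σy  = 290.37 + 51.74 = 342.11
Σx² = 193.8290 + 17.05² = 193.8290 + 290.7025 = 484.5315
Σxy = 1370.7314 + 17.05×51.74 = 1370.7314 + 882.1670 = 2252.8984

Step 2: Recompute the slope with b₁ = (nΣxy − ΣxΣy) / (nΣx² − (Σx)²)
Numerator   = 9×2252.8984 − 53.09×342.11 = 20276.0856 − 18162.6199 = 2113.4657
Denominator = 9×484.5315 − 53.09² = 4360.7835 − 2818.5481 = 1542.2354
b₁(new) = 2113.4657 / 1542.2354 = 1.3704

(Same formula on the original sums: (8×1370.7314 − 36.04×290.37) / (8×193.8290 − 36.04²) = 500.9164 / 251.7504 = 1.9897, matching the given fit.)

Step 3: Change in slope
Δβ₁ = 1.3704 − 1.9897 = -0.6193
Relative change = -0.6193 / 1.9897 × 100% = -31.1%
→ the slope decreases when the point is added.

A high-leverage point only changes the slope if it is off the original line; here y = 51.74 is below the original trend, so the slope decreases.
In practice: investigate whether it comes from the same population as the rest of the sample; check such a point for data-entry or measurement error.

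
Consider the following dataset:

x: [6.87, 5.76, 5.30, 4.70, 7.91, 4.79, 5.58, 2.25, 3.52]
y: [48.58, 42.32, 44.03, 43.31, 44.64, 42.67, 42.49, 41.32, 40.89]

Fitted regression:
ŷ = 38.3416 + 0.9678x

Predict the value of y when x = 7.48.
ŷ = 45.5807

x = 7.48 lies inside the observed range [2.25, 7.91], so the fitted equation applies directly:

ŷ = 38.3416 + 0.9678 × 7.48
ŷ = 38.3416 + 7.2391
ŷ = 45.5807

This is a point prediction; actual observations scatter around it by roughly the residual standard deviation.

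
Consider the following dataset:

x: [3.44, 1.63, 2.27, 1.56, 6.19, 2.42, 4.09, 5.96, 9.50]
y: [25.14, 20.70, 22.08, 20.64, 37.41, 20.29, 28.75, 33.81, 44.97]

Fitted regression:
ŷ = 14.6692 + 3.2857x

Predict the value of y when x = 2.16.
ŷ = 21.7663

Plug x = 2.16 into the fitted line:

ŷ = 14.6692 + 3.2857 × 2.16
ŷ = 14.6692 + 7.0971
ŷ = 21.7663

This is a point prediction; actual observations scatter around it by roughly the residual standard deviation.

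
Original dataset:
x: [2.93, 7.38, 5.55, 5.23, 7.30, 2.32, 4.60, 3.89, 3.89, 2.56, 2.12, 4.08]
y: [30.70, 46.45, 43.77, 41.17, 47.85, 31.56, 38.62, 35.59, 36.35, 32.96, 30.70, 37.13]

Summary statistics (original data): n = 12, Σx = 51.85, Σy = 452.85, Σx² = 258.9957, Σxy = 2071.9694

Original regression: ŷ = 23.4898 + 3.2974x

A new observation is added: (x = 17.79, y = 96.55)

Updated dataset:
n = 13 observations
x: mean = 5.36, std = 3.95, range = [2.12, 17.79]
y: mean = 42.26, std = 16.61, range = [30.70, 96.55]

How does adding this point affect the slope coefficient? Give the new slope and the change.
Adding the point moves β₁ from 3.2974 to 4.1818, i.e. it increases by 0.8844 (+26.8%).

The new point has HIGH LEVERAGE: x = 17.79 is far from the original mean x̄ = 51.85/12 ≈ 4.32 (original range [2.12, 7.38]).

Step 1: Update the sums with the new point (n goes from 12 to 13)
Σx  = 51.85 + 17.79 = 69.64
Σy  = 452.85 + 96.55 = 549.40
Σx² = 258.9957 + 17.79² = 258.9957 + 316.4841 = 575.4798
Σxy = 2071.9694 + 17.79×96.55 = 2071.9694 + 1717.6245 = 3789.5939

Step 2: Recompute the slope with b₁ = (nΣxy − ΣxΣy) / (nΣx² − (Σx)²)
Numerator   = 13×3789.5939 − 69.64×549.40 = 49264.7207 − 38260.2160 = 11004.5047
Denominator = 13×575.4798 − 69.64² = 7481.2374 − 4849.7296 = 2631.5078
b₁(new) = 11004.5047 / 2631.5078 = 4.1818

(Same formula on the original sums: (12×2071.9694 − 51.85×452.85) / (12×258.9957 − 51.85²) = 1383.3603 / 419.5259 = 3.2974, matching the given fit.)

Step 3: Change in slope
Δβ₁ = 4.1818 − 3.2974 = +0.8844
Relative change = +0.8844 / 3.2974 × 100% = +26.8%
→ the slope increases when the point is added.

Because the point sits above the extension of the original line at a high-leverage x, it tilts the fit up.
In practice: investigate whether it comes from the same population as the rest of the sample; refit with and without it and report both if conclusions differ.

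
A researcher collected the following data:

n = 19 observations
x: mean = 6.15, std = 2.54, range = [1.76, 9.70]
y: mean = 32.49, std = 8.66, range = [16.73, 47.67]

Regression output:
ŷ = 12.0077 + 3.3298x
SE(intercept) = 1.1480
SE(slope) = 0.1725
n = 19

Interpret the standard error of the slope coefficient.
The slope 3.3298 is pinned down to within about ±0.1725 (one SE) by these data — relative uncertainty 5.2%, i.e. precise.

What SE measures:
- The standard error quantifies the sampling variability of the coefficient estimate
- It is the estimated standard deviation of β̂₁ across hypothetical repeated samples of the same size
- Smaller SE → more precise estimate

Relative precision:
- SE / |β̂₁| = 0.1725 / 3.3298 = 5.2%
- Rule of thumb (under 20%: precise; 20% to under 50%: moderately precise; 50% or more: imprecise) → precise

Link to the t-test: t = β̂₁ / SE(β̂₁) = 3.3298 / 0.1725 = 19.3032, the statistic for H₀: β₁ = 0.

What drives SE(β̂₁): more residual scatter → larger SE; wider spread of x values → smaller SE; larger n (here n = 19) → smaller SE.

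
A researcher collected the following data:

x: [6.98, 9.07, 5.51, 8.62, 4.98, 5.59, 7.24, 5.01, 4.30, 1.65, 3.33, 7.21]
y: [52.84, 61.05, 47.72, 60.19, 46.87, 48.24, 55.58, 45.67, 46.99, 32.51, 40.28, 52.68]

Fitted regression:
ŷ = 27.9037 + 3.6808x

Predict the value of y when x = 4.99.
ŷ = 46.2709

To predict y for x = 4.99, substitute into the regression equation:

ŷ = 27.9037 + 3.6808 × 4.99
ŷ = 27.9037 + 18.3672
ŷ = 46.2709

This is the fitted mean response at that x — an individual observation would come with a wider prediction interval.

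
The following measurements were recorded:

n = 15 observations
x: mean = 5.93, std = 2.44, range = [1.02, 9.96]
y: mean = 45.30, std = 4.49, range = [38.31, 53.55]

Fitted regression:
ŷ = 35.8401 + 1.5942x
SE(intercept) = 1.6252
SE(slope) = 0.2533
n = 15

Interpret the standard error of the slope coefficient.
SE(slope) = 0.2533 measures the uncertainty in the estimated slope. The coefficient is estimated precisely (SE/|β̂₁| = 15.9%).

SE(β̂₁) = 0.2533 says: if we drew many samples of n = 15 from the same population and refit each time, the fitted slopes would scatter with a standard deviation of roughly 0.2533 around the true β₁.

Relative precision:
- SE / |β̂₁| = 0.2533 / 1.5942 = 15.9%
- Rule of thumb (under 20%: precise; 20% to under 50%: moderately precise; 50% or more: imprecise) → precise

Rough 95% range (±2 SE): 1.5942 ± 0.5066 → (1.0876, 2.1008).

What drives SE(β̂₁): larger n (here n = 15) → smaller SE; wider spread of x values → smaller SE.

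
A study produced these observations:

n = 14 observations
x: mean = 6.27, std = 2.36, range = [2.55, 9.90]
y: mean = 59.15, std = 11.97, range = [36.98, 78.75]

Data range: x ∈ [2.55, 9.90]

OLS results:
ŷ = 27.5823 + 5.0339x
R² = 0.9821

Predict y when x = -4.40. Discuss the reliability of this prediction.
ŷ = 5.4331, but this is extrapolation (below the data range [2.55, 9.90]) and may be unreliable.

Prediction calculation:
ŷ = 27.5823 + 5.0339 × (-4.40)
ŷ = 5.4331

Reliability:
- Data range: x ∈ [2.55, 9.90]
- Prediction point: x = -4.40 is 6.95 units below the observed range → this is EXTRAPOLATION, not interpolation

Why that matters here:
- The linear relationship may not hold outside the observed range
- R² describes fit only over the sampled x values; it says nothing about behaviour beyond them
- There are no observations near this x to validate the fitted line there

The R² = 0.9821 only validates the fit within [2.55, 9.90]; treat ŷ = 5.4331 with caution.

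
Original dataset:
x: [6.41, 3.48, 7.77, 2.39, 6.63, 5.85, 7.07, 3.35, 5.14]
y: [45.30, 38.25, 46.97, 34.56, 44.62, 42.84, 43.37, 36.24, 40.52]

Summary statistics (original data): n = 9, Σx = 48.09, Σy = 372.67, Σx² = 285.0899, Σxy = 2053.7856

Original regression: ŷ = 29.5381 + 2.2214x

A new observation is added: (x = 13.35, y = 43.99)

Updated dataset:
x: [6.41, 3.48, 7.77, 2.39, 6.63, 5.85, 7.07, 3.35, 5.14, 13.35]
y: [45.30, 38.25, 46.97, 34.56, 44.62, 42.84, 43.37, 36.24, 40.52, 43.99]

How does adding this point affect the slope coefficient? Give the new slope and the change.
The slope changes from 2.2214 to 0.9449 (change of -1.2765, or -57.5%).

x = 13.35 lies well outside the original x-range [2.39, 7.77] (x̄ ≈ 5.34), so this observation has high leverage and can move the slope substantially.

Step 1: Update the sums with the new point (n goes from 9 to 10)
Σx  = 48.09 + 13.35 = 61.44
Σy  = 372.67 + 43.99 = 416.66
Σx² = 285.0899 + 13.35² = 285.0899 + 178.2225 = 463.3124
Σxy = 2053.7856 + 13.35×43.99 = 2053.7856 + 587.2665 = 2641.0521

Step 2: Recompute the slope with b₁ = (nΣxy − ΣxΣy) / (nΣx² − (Σx)²)
Numerator   = 10×2641.0521 − 61.44×416.66 = 26410.5210 − 25599.5904 = 810.9306
Denominator = 10×463.3124 − 61.44² = 4633.1240 − 3774.8736 = 858.2504
b₁(new) = 810.9306 / 858.2504 = 0.9449

(Same formula on the original sums: (9×2053.7856 − 48.09×372.67) / (9×285.0899 − 48.09²) = 562.3701 / 253.1610 = 2.2214, matching the given fit.)

Step 3: Change in slope
Δβ₁ = 0.9449 − 2.2214 = -1.2765
Relative change = -1.2765 / 2.2214 × 100% = -57.5%
→ the slope decreases when the point is added.

Because the point sits below the extension of the original line at a high-leverage x, it tilts the fit down.
In practice: examine leverage (hᵢ) and Cook's distance rather than deleting it automatically; check such a point for data-entry or measurement error.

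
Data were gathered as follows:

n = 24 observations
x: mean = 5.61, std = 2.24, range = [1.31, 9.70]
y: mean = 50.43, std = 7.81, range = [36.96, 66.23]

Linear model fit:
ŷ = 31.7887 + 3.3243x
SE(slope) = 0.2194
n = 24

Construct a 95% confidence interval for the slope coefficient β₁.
The 95% CI for β₁ is (2.8693, 3.7793)

Confidence interval for the slope:

The 95% CI for β₁ is: β̂₁ ± t*(α/2, n-2) × SE(β̂₁)

Step 1: Find critical t-value
- Confidence level = 0.95
- Degrees of freedom = n - 2 = 24 - 2 = 22
- t*(α/2, 22) = 2.0739

Step 2: Calculate margin of error
Margin = 2.0739 × 0.2194 = 0.4550

Step 3: Construct interval
CI = 3.3243 ± 0.4550
CI = (2.8693, 3.7793)

Interpretation: We are 95% confident that the true slope β₁ lies between 2.8693 and 3.7793.
The interval does not include 0, suggesting a significant linear relationship.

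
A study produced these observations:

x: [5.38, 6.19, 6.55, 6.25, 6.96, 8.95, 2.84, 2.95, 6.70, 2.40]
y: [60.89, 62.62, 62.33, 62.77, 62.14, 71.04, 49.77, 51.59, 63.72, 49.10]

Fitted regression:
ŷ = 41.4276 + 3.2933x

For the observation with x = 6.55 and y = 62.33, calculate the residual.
Residual = -0.6687

The residual is the difference between the actual value and the predicted value:

Residual = y - ŷ

Step 1: Calculate predicted value
ŷ = 41.4276 + 3.2933 × 6.55
ŷ = 62.9987

Step 2: Calculate residual
Residual = 62.33 - 62.9987
Residual = -0.6687

Sign check: y < ŷ, so the point is below the line and the fit overestimates here.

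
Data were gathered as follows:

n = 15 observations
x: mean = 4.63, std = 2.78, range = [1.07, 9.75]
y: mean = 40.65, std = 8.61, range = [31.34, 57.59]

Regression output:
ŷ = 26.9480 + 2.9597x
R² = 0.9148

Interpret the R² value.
The model explains 91.48% of the variance in y (R² = 0.9148), leaving 8.52% unexplained; the fit is strong.

The coefficient of determination R² is the fraction of the total variation in y that the fitted line accounts for.

Here R² = 0.9148:
- Explained: 91.48% of the variation in y
- Unexplained (residual): 100% − 91.48% = 8.52%
- Rule of thumb (below 0.3 weak; 0.3 to below 0.7 moderate; 0.7 and above strong) → strong

Calculation: R² = 1 − (SS_res / SS_tot), where SS_res is the sum of squared residuals and SS_tot the total sum of squares.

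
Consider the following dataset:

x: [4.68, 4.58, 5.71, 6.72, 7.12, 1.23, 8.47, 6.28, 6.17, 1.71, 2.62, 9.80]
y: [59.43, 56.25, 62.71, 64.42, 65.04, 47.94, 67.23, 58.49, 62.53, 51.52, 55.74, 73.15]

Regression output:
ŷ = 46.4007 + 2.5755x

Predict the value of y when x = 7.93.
ŷ = 66.8244

x = 7.93 lies inside the observed range [1.23, 9.80], so the fitted equation applies directly:

ŷ = 46.4007 + 2.5755 × 7.93
ŷ = 46.4007 + 20.4237
ŷ = 66.8244

This is a point prediction; actual observations scatter around it by roughly the residual standard deviation.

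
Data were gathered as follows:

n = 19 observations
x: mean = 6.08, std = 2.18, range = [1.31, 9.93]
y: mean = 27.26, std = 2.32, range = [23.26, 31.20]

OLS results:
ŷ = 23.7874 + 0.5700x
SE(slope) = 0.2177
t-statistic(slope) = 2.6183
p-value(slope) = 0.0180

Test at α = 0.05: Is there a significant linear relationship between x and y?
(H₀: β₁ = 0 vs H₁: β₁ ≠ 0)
Reject H₀: p-value = 0.0180 < α = 0.05. The linear relationship is significant at the 5% level.

Hypothesis test for the slope coefficient:

H₀: β₁ = 0 (no linear relationship)
H₁: β₁ ≠ 0 (linear relationship exists)

Test statistic: t = β̂₁ / SE(β̂₁) = 0.5700 / 0.2177 = 2.6183

With df = 17, the two-sided p-value for |t| = 2.6183 is 0.0180.

Decision rule: reject H₀ if p-value < α.
p-value = 0.0180 < α = 0.05 → reject H₀.

There is sufficient evidence at the 5% significance level to conclude that a linear relationship exists between x and y.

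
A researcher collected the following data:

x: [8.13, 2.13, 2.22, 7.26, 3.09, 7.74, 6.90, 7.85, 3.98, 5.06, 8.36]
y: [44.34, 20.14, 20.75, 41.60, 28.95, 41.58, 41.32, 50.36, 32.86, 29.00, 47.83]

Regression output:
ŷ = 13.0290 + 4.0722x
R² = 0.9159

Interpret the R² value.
About 91.59% of the variability in y is accounted for by the regression on x (R² = 0.9159) — a strong linear fit.

The coefficient of determination R² is the fraction of the total variation in y that the fitted line accounts for.

Here R² = 0.9159:
- Explained: 91.59% of the variation in y
- Unexplained (residual): 100% − 91.59% = 8.41%
- Rule of thumb (below 0.3 weak; 0.3 to below 0.7 moderate; 0.7 and above strong) → strong

Calculation: R² = 1 − (SS_res / SS_tot), where SS_res is the sum of squared residuals and SS_tot the total sum of squares.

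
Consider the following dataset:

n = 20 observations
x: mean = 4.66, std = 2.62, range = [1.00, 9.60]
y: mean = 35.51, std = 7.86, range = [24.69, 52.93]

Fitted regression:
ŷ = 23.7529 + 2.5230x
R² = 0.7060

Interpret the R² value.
R² = 0.7060 means 70.60% of the variation in y is explained by the linear relationship with x. This indicates a strong fit.

The coefficient of determination R² is the fraction of the total variation in y that the fitted line accounts for.

Here R² = 0.7060:
- Explained: 70.60% of the variation in y
- Unexplained (residual): 100% − 70.60% = 29.40%
- Rule of thumb (below 0.3 weak; 0.3 to below 0.7 moderate; 0.7 and above strong) → strong

Note: R² says nothing about causation, and a high R² does not by itself mean the linear form is appropriate — check the residuals.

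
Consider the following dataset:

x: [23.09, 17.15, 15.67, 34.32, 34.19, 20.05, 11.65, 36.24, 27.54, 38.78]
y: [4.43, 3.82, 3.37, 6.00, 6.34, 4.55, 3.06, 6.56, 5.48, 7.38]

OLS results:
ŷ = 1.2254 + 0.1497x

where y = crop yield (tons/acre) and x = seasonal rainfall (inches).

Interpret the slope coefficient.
On average, crop yield is about 0.1497 tons/acre higher for every extra inch of rainfall.

The slope coefficient β₁ = 0.1497 represents the marginal effect of rainfall on crop yield.

Interpretation:
- Rainfall up by 1 inch → predicted crop yield increases by 0.1497 tons/acre
- The effect is assumed constant over the observed range of x (linearity)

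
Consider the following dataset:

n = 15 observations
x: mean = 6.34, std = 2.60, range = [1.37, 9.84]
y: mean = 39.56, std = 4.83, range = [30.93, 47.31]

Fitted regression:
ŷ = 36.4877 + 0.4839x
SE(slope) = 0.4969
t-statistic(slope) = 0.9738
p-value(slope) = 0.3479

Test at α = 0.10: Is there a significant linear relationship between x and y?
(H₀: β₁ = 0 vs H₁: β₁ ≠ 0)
p-value = 0.3479 ≥ α = 0.10, so we fail to reject H₀. The relationship is not significant.

Hypothesis test for the slope coefficient:

H₀: β₁ = 0 (no linear relationship)
H₁: β₁ ≠ 0 (linear relationship exists)

Test statistic: t = β̂₁ / SE(β̂₁) = 0.4839 / 0.4969 = 0.9738

p = 0.3479: how often a slope estimate this far from 0 (in SE units) would arise by chance if β₁ were truly 0.

Decision rule: reject H₀ if p-value < α.
p-value = 0.3479 ≥ α = 0.10 → fail to reject H₀.

There is not sufficient evidence at the 10% significance level to conclude that a linear relationship exists between x and y.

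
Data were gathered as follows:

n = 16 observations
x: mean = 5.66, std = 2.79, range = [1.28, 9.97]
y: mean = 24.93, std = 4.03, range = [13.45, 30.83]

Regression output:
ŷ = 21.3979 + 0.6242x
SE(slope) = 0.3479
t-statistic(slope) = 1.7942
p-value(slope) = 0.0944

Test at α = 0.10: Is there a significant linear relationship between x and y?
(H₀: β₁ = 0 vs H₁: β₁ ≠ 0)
p-value = 0.0944 < α = 0.10, so we reject H₀. The relationship is significant.

Hypothesis test for the slope coefficient:

H₀: β₁ = 0 (no linear relationship)
H₁: β₁ ≠ 0 (linear relationship exists)

Test statistic: t = β̂₁ / SE(β̂₁) = 0.6242 / 0.3479 = 1.7942

p = 0.0944: how often a slope estimate this far from 0 (in SE units) would arise by chance if β₁ were truly 0.

Decision rule: reject H₀ if p-value < α.
p-value = 0.0944 < α = 0.10 → reject H₀.

Conclusion: the linear association between x and y is significant at the 10% level.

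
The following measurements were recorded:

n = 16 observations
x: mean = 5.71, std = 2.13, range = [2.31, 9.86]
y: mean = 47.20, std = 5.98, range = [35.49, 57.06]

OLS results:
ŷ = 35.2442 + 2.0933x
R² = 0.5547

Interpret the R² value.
R² = 0.5547 means 55.47% of the variation in y is explained by the linear relationship with x. This indicates a moderate fit.

R² (coefficient of determination) measures the proportion of variance in y explained by the regression model.

Here R² = 0.5547:
- Explained: 55.47% of the variation in y
- Unexplained (residual): 100% − 55.47% = 44.53%
- Rule of thumb (below 0.3 weak; 0.3 to below 0.7 moderate; 0.7 and above strong) → moderate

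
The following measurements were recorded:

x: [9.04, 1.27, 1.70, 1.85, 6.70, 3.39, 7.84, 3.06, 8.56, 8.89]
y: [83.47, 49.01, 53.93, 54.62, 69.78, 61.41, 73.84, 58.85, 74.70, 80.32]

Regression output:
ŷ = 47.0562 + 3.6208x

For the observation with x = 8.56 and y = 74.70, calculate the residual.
Residual = -3.3502

The residual is the difference between the actual value and the predicted value:

Residual = y - ŷ

Step 1: Calculate predicted value
ŷ = 47.0562 + 3.6208 × 8.56
ŷ = 78.0502

Step 2: Calculate residual
Residual = 74.70 - 78.0502
Residual = -3.3502

The residual is negative, so the observed y = 74.70 sits below the regression line (the line overestimates it by 3.3502).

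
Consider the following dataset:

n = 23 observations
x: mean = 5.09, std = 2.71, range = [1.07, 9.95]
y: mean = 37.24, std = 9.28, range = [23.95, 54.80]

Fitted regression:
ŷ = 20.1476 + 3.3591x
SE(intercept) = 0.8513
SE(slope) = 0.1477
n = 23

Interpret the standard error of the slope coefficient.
SE(slope) = 0.1477 measures the uncertainty in the estimated slope. The coefficient is estimated precisely (SE/|β̂₁| = 4.4%).

SE(β̂₁) = 0.1477 says: if we drew many samples of n = 23 from the same population and refit each time, the fitted slopes would scatter with a standard deviation of roughly 0.1477 around the true β₁.

Relative precision:
- SE / |β̂₁| = 0.1477 / 3.3591 = 4.4%
- Rule of thumb (under 20%: precise; 20% to under 50%: moderately precise; 50% or more: imprecise) → precise

Link to the t-test: t = β̂₁ / SE(β̂₁) = 3.3591 / 0.1477 = 22.7427, the statistic for H₀: β₁ = 0.

What drives SE(β̂₁): larger n (here n = 23) → smaller SE.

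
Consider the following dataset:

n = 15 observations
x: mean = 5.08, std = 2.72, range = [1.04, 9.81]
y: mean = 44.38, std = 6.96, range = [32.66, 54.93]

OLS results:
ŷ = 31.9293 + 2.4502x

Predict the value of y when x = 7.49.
ŷ = 50.2813

To predict y for x = 7.49, substitute into the regression equation:

ŷ = 31.9293 + 2.4502 × 7.49
ŷ = 31.9293 + 18.3520
ŷ = 50.2813

This is the fitted mean response at that x — an individual observation would come with a wider prediction interval.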